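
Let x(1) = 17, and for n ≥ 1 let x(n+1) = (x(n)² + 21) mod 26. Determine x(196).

22

Listing terms: x(1) = 17; x(2) = 24; x(3) = 25; x(4) = 22; x(5) = 11; x(6) = 12; x(7) = 9; x(8) = 24.
Since x(8) = x(2) = 24, the sequence is eventually periodic: after a pre-period of length 1 it cycles with period 6.
For n ≥ 2, x(n) depends only on (n - 2) mod 6. (196 - 2) mod 6 = 2, so x(196) = x(4) = 22.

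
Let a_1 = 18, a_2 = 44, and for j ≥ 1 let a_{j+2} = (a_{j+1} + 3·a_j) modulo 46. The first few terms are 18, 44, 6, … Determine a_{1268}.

a_1 = 18; a_2 = 44; a_3 = 6; a_4 = 0; a_5 = 18; a_6 = 18; a_7 = 26; a_8 = 34; a_9 = 20; a_{10} = 30; a_{11} = 44; a_{12} = 42; a_{13} = 36; a_{14} = 24; a_{15} = 40; a_{16} = 20; a_{17} = 2; a_{18} = 16; a_{19} = 22; a_{20} = 24; a_{21} = 44; a_{22} = 24; a_{23} = 18; a_{24} = 44.
Since (a_{23}, a_{24}) = (a_1, a_2) = (18, 44) (two consecutive terms determine the rest), the sequence is periodic with period 22.
So a_{1268} = a_{1 + ((1268-1) mod 22)} = a_{14} = 24.

24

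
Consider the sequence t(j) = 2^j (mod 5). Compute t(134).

Computing terms: t(0) = 1, t(1) = 2, t(2) = 4, t(3) = 3, t(4) = 1.
The sequence repeats with period 4.
(134 - 0) mod 4 = 2, so t(134) = t(2) = 4.

4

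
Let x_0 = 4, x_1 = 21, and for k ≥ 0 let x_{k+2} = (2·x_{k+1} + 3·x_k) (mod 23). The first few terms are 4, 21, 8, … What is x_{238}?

We have x_0 = 4,  x_1 = 21,  x_2 = 8,  x_3 = 10,  x_4 = 21,  x_5 = 3,  x_6 = 0,  x_7 = 9,  x_8 = 18,  x_9 = 17,  x_{10} = 19,  x_{11} = 20,  x_{12} = 5,  x_{13} = 1,  x_{14} = 17,  x_{15} = 14,  x_{16} = 10,  x_{17} = 16,  x_{18} = 16,  x_{19} = 11,  x_{20} = 1,  x_{21} = 12,  x_{22} = 4,  x_{23} = 21.
Since (x_{22}, x_{23}) = (x_0, x_1) = (4, 21) (two consecutive terms determine the rest), the sequence is periodic with period 22.
So x_{238} = x_{0 + ((238-0) mod 22)} = x_{18} = 16.

16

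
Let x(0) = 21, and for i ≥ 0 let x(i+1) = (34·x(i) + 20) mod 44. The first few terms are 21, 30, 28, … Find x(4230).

20

Computing terms: x(0) = 21; x(1) = 30; x(2) = 28; x(3) = 4; x(4) = 24; x(5) = 0; x(6) = 20; x(7) = 40; x(8) = 16; x(9) = 36; x(10) = 12; x(11) = 32; x(12) = 8; x(13) = 28.
Since x(13) = x(2) = 28, the sequence is eventually periodic: after a pre-period of length 2 it cycles with period 11.
For i ≥ 2, x(i) depends only on (i - 2) mod 11. (4230 - 2) mod 11 = 4, so x(4230) = x(6) = 20.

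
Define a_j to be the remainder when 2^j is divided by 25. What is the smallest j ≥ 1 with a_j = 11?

16

We have a_0 = 1, a_1 = 2, a_2 = 4, a_3 = 8, a_4 = 16, a_5 = 7, a_6 = 14, a_7 = 3, a_8 = 6, a_9 = 12, a_{10} = 24, a_{11} = 23, a_{12} = 21, a_{13} = 17, a_{14} = 9, a_{15} = 18, a_{16} = 11, a_{17} = 22, a_{18} = 19, a_{19} = 13, a_{20} = 1.
Since a_{20} = a_0 = 1, the sequence is periodic with period 20.
The value 11 first appears (with j ≥ 1) at a_{16}.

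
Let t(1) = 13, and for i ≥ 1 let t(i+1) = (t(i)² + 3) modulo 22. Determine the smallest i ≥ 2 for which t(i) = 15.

5

We have t(1) = 13, t(2) = 18, t(3) = 19, t(4) = 12, t(5) = 15, t(6) = 8, t(7) = 1, t(8) = 4, t(9) = 19.
Since t(9) = t(3) = 19, the sequence is eventually periodic: after a pre-period of length 2 it cycles with period 6.
The value 15 first appears (with i ≥ 2) at t(5).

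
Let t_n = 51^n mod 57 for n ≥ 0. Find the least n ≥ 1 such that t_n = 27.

15

Computing terms: t_0 = 1, t_1 = 51, t_2 = 36, t_3 = 12, t_4 = 42, t_5 = 33, t_6 = 30, t_7 = 48, t_8 = 54, t_9 = 18, t_{10} = 6, t_{11} = 21, t_{12} = 45, t_{13} = 15, t_{14} = 24, t_{15} = 27, t_{16} = 9, t_{17} = 3, t_{18} = 39, t_{19} = 51.
Since t_{19} = t_1 = 51, the sequence is eventually periodic: after a pre-period of length 1 it cycles with period 18.
The value 27 first appears (with n ≥ 1) at t_{15}.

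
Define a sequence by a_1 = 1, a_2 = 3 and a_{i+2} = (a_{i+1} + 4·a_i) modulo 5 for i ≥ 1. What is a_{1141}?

Computing terms: a_1 = 1, a_2 = 3, a_3 = 2, a_4 = 4, a_5 = 2, a_6 = 3, a_7 = 1, a_8 = 3.
Since (a_7, a_8) = (a_1, a_2) = (1, 3) (two consecutive terms determine the rest), the sequence is periodic with period 6.
(1141 - 1) mod 6 = 0, so a_{1141} = a_1 = 1.

1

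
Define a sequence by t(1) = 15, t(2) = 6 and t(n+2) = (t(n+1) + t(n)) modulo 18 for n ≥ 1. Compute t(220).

9

Computing terms: t(1) = 15,  t(2) = 6,  t(3) = 3,  t(4) = 9,  t(5) = 12,  t(6) = 3,  t(7) = 15,  t(8) = 0,  t(9) = 15,  t(10) = 15,  t(11) = 12,  t(12) = 9,  t(13) = 3,  t(14) = 12,  t(15) = 15,  t(16) = 9,  t(17) = 6,  t(18) = 15,  t(19) = 3,  t(20) = 0,  t(21) = 3,  t(22) = 3,  t(23) = 6,  t(24) = 9,  t(25) = 15,  t(26) = 6.
Since (t(25), t(26)) = (t(1), t(2)) = (15, 6) (two consecutive terms determine the rest), the sequence is periodic with period 24.
(220 - 1) mod 24 = 3, so t(220) = t(4) = 9.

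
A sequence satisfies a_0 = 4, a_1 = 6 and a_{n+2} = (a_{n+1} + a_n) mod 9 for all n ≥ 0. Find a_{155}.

7

a_0 = 4; a_1 = 6; a_2 = 1; a_3 = 7; a_4 = 8; a_5 = 6; a_6 = 5; a_7 = 2; a_8 = 7; a_9 = 0; a_{10} = 7; a_{11} = 7; a_{12} = 5; a_{13} = 3; a_{14} = 8; a_{15} = 2; a_{16} = 1; a_{17} = 3; a_{18} = 4; a_{19} = 7; a_{20} = 2; a_{21} = 0; a_{22} = 2; a_{23} = 2; a_{24} = 4; a_{25} = 6.
The sequence repeats with period 24.
So a_{155} = a_{0 + ((155-0) mod 24)} = a_{11} = 7.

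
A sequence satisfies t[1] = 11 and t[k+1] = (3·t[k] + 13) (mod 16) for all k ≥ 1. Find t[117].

3

Listing terms: t[1] = 11; t[2] = 14; t[3] = 7; t[4] = 2; t[5] = 3; t[6] = 6; t[7] = 15; t[8] = 10; t[9] = 11.
The sequence repeats with period 8.
(117 - 1) mod 8 = 4, so t[117] = t[5] = 3.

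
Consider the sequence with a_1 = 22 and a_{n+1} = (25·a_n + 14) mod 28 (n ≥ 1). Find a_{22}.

8

a_1 = 22,  a_2 = 4,  a_3 = 2,  a_4 = 8,  a_5 = 18,  a_6 = 16,  a_7 = 22.
The sequence repeats with period 6.
So a_{22} = a_{1 + ((22-1) mod 6)} = a_4 = 8.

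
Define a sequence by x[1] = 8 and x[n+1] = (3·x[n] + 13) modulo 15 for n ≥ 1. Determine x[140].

We have x[1] = 8; x[2] = 7; x[3] = 4; x[4] = 10; x[5] = 13; x[6] = 7.
Since x[6] = x[2] = 7, the sequence is eventually periodic: after a pre-period of length 1 it cycles with period 4.
For n ≥ 2, x[n] depends only on (n - 2) mod 4. (140 - 2) mod 4 = 2, so x[140] = x[4] = 10.

10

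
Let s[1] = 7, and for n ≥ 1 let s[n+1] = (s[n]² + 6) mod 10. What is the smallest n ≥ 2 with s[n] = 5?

We have s[1] = 7; s[2] = 5; s[3] = 1; s[4] = 7.
The sequence repeats with period 3.
The value 5 first appears (with n ≥ 2) at s[2].

2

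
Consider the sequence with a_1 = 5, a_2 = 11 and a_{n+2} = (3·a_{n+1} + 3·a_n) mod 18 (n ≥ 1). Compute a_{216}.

0

Computing terms: a_1 = 5,  a_2 = 11,  a_3 = 12,  a_4 = 15,  a_5 = 9,  a_6 = 0,  a_7 = 9,  a_8 = 9,  a_9 = 0.
Since (a_8, a_9) = (a_5, a_6) = (9, 0) (two consecutive terms determine the rest), the sequence is eventually periodic: after a pre-period of length 4 it cycles with period 3.
For n ≥ 5, a_n depends only on (n - 5) mod 3. (216 - 5) mod 3 = 1, so a_{216} = a_6 = 0.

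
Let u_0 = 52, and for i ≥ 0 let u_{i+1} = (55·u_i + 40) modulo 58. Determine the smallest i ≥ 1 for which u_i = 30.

Computing terms: u_0 = 52,  u_1 = 0,  u_2 = 40,  u_3 = 36,  u_4 = 48,  u_5 = 12,  u_6 = 4,  u_7 = 28,  u_8 = 14,  u_9 = 56,  u_{10} = 46,  u_{11} = 18,  u_{12} = 44,  u_{13} = 24,  u_{14} = 26,  u_{15} = 20,  u_{16} = 38,  u_{17} = 42,  u_{18} = 30,  u_{19} = 8,  u_{20} = 16,  u_{21} = 50,  u_{22} = 6,  u_{23} = 22,  u_{24} = 32,  u_{25} = 2,  u_{26} = 34,  u_{27} = 54,  u_{28} = 52.
The sequence repeats with period 28.
The value 30 first appears (with i ≥ 1) at u_{18}.

18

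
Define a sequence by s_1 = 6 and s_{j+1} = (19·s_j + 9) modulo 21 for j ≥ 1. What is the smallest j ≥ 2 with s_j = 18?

2

Computing terms: s_1 = 6; s_2 = 18; s_3 = 15; s_4 = 0; s_5 = 9; s_6 = 12; s_7 = 6.
The sequence repeats with period 6.
The value 18 first appears (with j ≥ 2) at s_2.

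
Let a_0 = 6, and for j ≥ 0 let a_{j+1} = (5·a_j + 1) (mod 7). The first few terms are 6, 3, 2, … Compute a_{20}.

Computing terms: a_0 = 6,  a_1 = 3,  a_2 = 2,  a_3 = 4,  a_4 = 0,  a_5 = 1,  a_6 = 6.
The sequence repeats with period 6.
(20 - 0) mod 6 = 2, so a_{20} = a_2 = 2.

2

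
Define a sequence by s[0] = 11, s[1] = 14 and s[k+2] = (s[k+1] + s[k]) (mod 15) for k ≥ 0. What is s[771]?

6

We have s[0] = 11,  s[1] = 14,  s[2] = 10,  s[3] = 9,  s[4] = 4,  s[5] = 13,  s[6] = 2,  s[7] = 0,  s[8] = 2,  s[9] = 2,  s[10] = 4,  s[11] = 6,  s[12] = 10,  s[13] = 1,  s[14] = 11,  s[15] = 12,  s[16] = 8,  s[17] = 5,  s[18] = 13,  s[19] = 3,  s[20] = 1,  s[21] = 4,  s[22] = 5,  s[23] = 9,  s[24] = 14,  s[25] = 8,  s[26] = 7,  s[27] = 0,  s[28] = 7,  s[29] = 7,  s[30] = 14,  s[31] = 6,  s[32] = 5,  s[33] = 11,  s[34] = 1,  s[35] = 12,  s[36] = 13,  s[37] = 10,  s[38] = 8,  s[39] = 3,  s[40] = 11,  s[41] = 14.
The sequence repeats with period 40.
(771 - 0) mod 40 = 11, so s[771] = s[11] = 6.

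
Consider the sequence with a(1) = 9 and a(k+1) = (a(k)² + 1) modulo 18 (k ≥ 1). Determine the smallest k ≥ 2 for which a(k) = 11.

We have a(1) = 9; a(2) = 10; a(3) = 11; a(4) = 14; a(5) = 17; a(6) = 2; a(7) = 5; a(8) = 8; a(9) = 11.
Since a(9) = a(3) = 11, the sequence is eventually periodic: after a pre-period of length 2 it cycles with period 6.
The value 11 first appears (with k ≥ 2) at a(3).

3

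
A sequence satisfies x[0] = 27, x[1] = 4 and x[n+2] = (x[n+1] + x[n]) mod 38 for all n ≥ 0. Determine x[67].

Listing terms: x[0] = 27, x[1] = 4, x[2] = 31, x[3] = 35, x[4] = 28, x[5] = 25, x[6] = 15, x[7] = 2, x[8] = 17, x[9] = 19, x[10] = 36, x[11] = 17, x[12] = 15, x[13] = 32, x[14] = 9, x[15] = 3, x[16] = 12, x[17] = 15, x[18] = 27, x[19] = 4.
The sequence repeats with period 18.
So x[67] = x[0 + ((67-0) mod 18)] = x[13] = 32.

32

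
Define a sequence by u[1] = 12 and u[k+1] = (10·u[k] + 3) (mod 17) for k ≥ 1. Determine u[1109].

u[1] = 12; u[2] = 4; u[3] = 9; u[4] = 8; u[5] = 15; u[6] = 0; u[7] = 3; u[8] = 16; u[9] = 10; u[10] = 1; u[11] = 13; u[12] = 14; u[13] = 7; u[14] = 5; u[15] = 2; u[16] = 6; u[17] = 12.
Since u[17] = u[1] = 12, the sequence is periodic with period 16.
(1109 - 1) mod 16 = 4, so u[1109] = u[5] = 15.

15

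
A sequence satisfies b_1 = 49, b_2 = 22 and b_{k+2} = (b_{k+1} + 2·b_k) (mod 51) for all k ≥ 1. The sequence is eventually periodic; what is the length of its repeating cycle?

We have b_1 = 49, b_2 = 22, b_3 = 18, b_4 = 11, b_5 = 47, b_6 = 18, b_7 = 10, b_8 = 46, b_9 = 15, b_{10} = 5, b_{11} = 35, b_{12} = 45, b_{13} = 13, b_{14} = 1, b_{15} = 27, b_{16} = 29, b_{17} = 32, b_{18} = 39, b_{19} = 1, b_{20} = 28, b_{21} = 30, b_{22} = 35, b_{23} = 44, b_{24} = 12, b_{25} = 49, b_{26} = 22.
Since (b_{25}, b_{26}) = (b_1, b_2) = (49, 22) (two consecutive terms determine the rest), the sequence is periodic with period 24.

24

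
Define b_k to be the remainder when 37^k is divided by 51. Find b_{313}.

Listing terms: b_1 = 37,  b_2 = 43,  b_3 = 10,  b_4 = 13,  b_5 = 22,  b_6 = 49,  b_7 = 28,  b_8 = 16,  b_9 = 31,  b_{10} = 25,  b_{11} = 7,  b_{12} = 4,  b_{13} = 46,  b_{14} = 19,  b_{15} = 40,  b_{16} = 1,  b_{17} = 37.
The sequence repeats with period 16.
So b_{313} = b_{1 + ((313-1) mod 16)} = b_9 = 31.

31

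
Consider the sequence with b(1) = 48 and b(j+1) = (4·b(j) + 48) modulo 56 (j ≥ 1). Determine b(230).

Listing terms: b(1) = 48,  b(2) = 16,  b(3) = 0,  b(4) = 48.
The sequence repeats with period 3.
So b(230) = b(1 + ((230-1) mod 3)) = b(2) = 16.

16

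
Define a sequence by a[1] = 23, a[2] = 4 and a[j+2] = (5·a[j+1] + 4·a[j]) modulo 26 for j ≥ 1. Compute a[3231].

Computing terms: a[1] = 23; a[2] = 4; a[3] = 8; a[4] = 4; a[5] = 0; a[6] = 16; a[7] = 2; a[8] = 22; a[9] = 14; a[10] = 2; a[11] = 14; a[12] = 0; a[13] = 4; a[14] = 20; a[15] = 12; a[16] = 10; a[17] = 20; a[18] = 10; a[19] = 0; a[20] = 14; a[21] = 18; a[22] = 16; a[23] = 22; a[24] = 18; a[25] = 22; a[26] = 0; a[27] = 10; a[28] = 24; a[29] = 4; a[30] = 12; a[31] = 24; a[32] = 12; a[33] = 0; a[34] = 22; a[35] = 6; a[36] = 14; a[37] = 16; a[38] = 6; a[39] = 16; a[40] = 0; a[41] = 12; a[42] = 8; a[43] = 10; a[44] = 4; a[45] = 8.
Since (a[44], a[45]) = (a[2], a[3]) = (4, 8) (two consecutive terms determine the rest), the sequence is eventually periodic: after a pre-period of length 1 it cycles with period 42.
For j ≥ 2, a[j] depends only on (j - 2) mod 42. (3231 - 2) mod 42 = 37, so a[3231] = a[39] = 16.

16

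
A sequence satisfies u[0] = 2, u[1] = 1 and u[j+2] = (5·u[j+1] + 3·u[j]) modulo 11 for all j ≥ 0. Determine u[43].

3

u[0] = 2,  u[1] = 1,  u[2] = 0,  u[3] = 3,  u[4] = 4,  u[5] = 7,  u[6] = 3,  u[7] = 3,  u[8] = 2,  u[9] = 8,  u[10] = 2,  u[11] = 1.
The sequence repeats with period 10.
So u[43] = u[0 + ((43-0) mod 10)] = u[3] = 3.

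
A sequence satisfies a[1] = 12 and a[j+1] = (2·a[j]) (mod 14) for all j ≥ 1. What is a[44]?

10

Listing terms: a[1] = 12, a[2] = 10, a[3] = 6, a[4] = 12.
The sequence repeats with period 3.
(44 - 1) mod 3 = 1, so a[44] = a[2] = 10.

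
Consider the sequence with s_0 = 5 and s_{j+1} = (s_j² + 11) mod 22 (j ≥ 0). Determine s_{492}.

5

Listing terms: s_0 = 5; s_1 = 14; s_2 = 9; s_3 = 4; s_4 = 5.
The sequence repeats with period 4.
(492 - 0) mod 4 = 0, so s_{492} = s_0 = 5.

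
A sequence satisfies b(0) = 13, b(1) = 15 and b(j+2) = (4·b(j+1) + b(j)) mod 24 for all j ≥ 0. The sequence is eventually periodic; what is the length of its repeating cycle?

8

b(0) = 13,  b(1) = 15,  b(2) = 1,  b(3) = 19,  b(4) = 5,  b(5) = 15,  b(6) = 17,  b(7) = 11,  b(8) = 13,  b(9) = 15.
The sequence repeats with period 8.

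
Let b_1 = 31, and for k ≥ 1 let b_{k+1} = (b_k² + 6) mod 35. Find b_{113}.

Listing terms: b_1 = 31, b_2 = 22, b_3 = 0, b_4 = 6, b_5 = 7, b_6 = 20, b_7 = 21, b_8 = 27, b_9 = 0.
Since b_9 = b_3 = 0, the sequence is eventually periodic: after a pre-period of length 2 it cycles with period 6.
For k ≥ 3, b_k depends only on (k - 3) mod 6. (113 - 3) mod 6 = 2, so b_{113} = b_5 = 7.

7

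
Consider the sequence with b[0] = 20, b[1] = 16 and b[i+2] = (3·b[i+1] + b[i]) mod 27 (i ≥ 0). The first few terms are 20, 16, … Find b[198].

Computing terms: b[0] = 20,  b[1] = 16,  b[2] = 14,  b[3] = 4,  b[4] = 26,  b[5] = 1,  b[6] = 2,  b[7] = 7,  b[8] = 23,  b[9] = 22,  b[10] = 8,  b[11] = 19,  b[12] = 11,  b[13] = 25,  b[14] = 5,  b[15] = 13,  b[16] = 17,  b[17] = 10,  b[18] = 20,  b[19] = 16.
Since (b[18], b[19]) = (b[0], b[1]) = (20, 16) (two consecutive terms determine the rest), the sequence is periodic with period 18.
So b[198] = b[0 + ((198-0) mod 18)] = b[0] = 20.

20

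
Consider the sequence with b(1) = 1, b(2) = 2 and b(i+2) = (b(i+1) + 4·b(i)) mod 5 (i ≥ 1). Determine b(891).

1

b(1) = 1,  b(2) = 2,  b(3) = 1,  b(4) = 4,  b(5) = 3,  b(6) = 4,  b(7) = 1,  b(8) = 2.
The sequence repeats with period 6.
(891 - 1) mod 6 = 2, so b(891) = b(3) = 1.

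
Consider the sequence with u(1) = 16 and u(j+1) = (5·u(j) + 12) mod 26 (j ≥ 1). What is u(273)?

Listing terms: u(1) = 16, u(2) = 14, u(3) = 4, u(4) = 6, u(5) = 16.
Since u(5) = u(1) = 16, the sequence is periodic with period 4.
So u(273) = u(1 + ((273-1) mod 4)) = u(1) = 16.

16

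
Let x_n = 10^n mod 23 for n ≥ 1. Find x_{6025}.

We have x_1 = 10,  x_2 = 8,  x_3 = 11,  x_4 = 18,  x_5 = 19,  x_6 = 6,  x_7 = 14,  x_8 = 2,  x_9 = 20,  x_{10} = 16,  x_{11} = 22,  x_{12} = 13,  x_{13} = 15,  x_{14} = 12,  x_{15} = 5,  x_{16} = 4,  x_{17} = 17,  x_{18} = 9,  x_{19} = 21,  x_{20} = 3,  x_{21} = 7,  x_{22} = 1,  x_{23} = 10.
The sequence repeats with period 22.
(6025 - 1) mod 22 = 18, so x_{6025} = x_{19} = 21.

21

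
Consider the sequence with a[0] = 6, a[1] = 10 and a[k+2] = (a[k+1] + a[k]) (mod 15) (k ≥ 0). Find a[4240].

6

a[0] = 6; a[1] = 10; a[2] = 1; a[3] = 11; a[4] = 12; a[5] = 8; a[6] = 5; a[7] = 13; a[8] = 3; a[9] = 1; a[10] = 4; a[11] = 5; a[12] = 9; a[13] = 14; a[14] = 8; a[15] = 7; a[16] = 0; a[17] = 7; a[18] = 7; a[19] = 14; a[20] = 6; a[21] = 5; a[22] = 11; a[23] = 1; a[24] = 12; a[25] = 13; a[26] = 10; a[27] = 8; a[28] = 3; a[29] = 11; a[30] = 14; a[31] = 10; a[32] = 9; a[33] = 4; a[34] = 13; a[35] = 2; a[36] = 0; a[37] = 2; a[38] = 2; a[39] = 4; a[40] = 6; a[41] = 10.
Since (a[40], a[41]) = (a[0], a[1]) = (6, 10) (two consecutive terms determine the rest), the sequence is periodic with period 40.
(4240 - 0) mod 40 = 0, so a[4240] = a[0] = 6.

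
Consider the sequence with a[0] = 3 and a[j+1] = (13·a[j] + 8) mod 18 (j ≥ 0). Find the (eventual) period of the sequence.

Computing terms: a[0] = 3,  a[1] = 11,  a[2] = 7,  a[3] = 9,  a[4] = 17,  a[5] = 13,  a[6] = 15,  a[7] = 5,  a[8] = 1,  a[9] = 3.
The sequence repeats with period 9.

9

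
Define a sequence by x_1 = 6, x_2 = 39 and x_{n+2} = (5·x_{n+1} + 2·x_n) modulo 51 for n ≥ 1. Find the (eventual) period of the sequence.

Listing terms: x_1 = 6, x_2 = 39, x_3 = 3, x_4 = 42, x_5 = 12, x_6 = 42, x_7 = 30, x_8 = 30, x_9 = 6, x_{10} = 39.
Since (x_9, x_{10}) = (x_1, x_2) = (6, 39) (two consecutive terms determine the rest), the sequence is periodic with period 8.

8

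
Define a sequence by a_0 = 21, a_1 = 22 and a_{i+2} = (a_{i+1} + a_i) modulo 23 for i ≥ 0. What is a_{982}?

Computing terms: a_0 = 21,  a_1 = 22,  a_2 = 20,  a_3 = 19,  a_4 = 16,  a_5 = 12,  a_6 = 5,  a_7 = 17,  a_8 = 22,  a_9 = 16,  a_{10} = 15,  a_{11} = 8,  a_{12} = 0,  a_{13} = 8,  a_{14} = 8,  a_{15} = 16,  a_{16} = 1,  a_{17} = 17,  a_{18} = 18,  a_{19} = 12,  a_{20} = 7,  a_{21} = 19,  a_{22} = 3,  a_{23} = 22,  a_{24} = 2,  a_{25} = 1,  a_{26} = 3,  a_{27} = 4,  a_{28} = 7,  a_{29} = 11,  a_{30} = 18,  a_{31} = 6,  a_{32} = 1,  a_{33} = 7,  a_{34} = 8,  a_{35} = 15,  a_{36} = 0,  a_{37} = 15,  a_{38} = 15,  a_{39} = 7,  a_{40} = 22,  a_{41} = 6,  a_{42} = 5,  a_{43} = 11,  a_{44} = 16,  a_{45} = 4,  a_{46} = 20,  a_{47} = 1,  a_{48} = 21,  a_{49} = 22.
Since (a_{48}, a_{49}) = (a_0, a_1) = (21, 22) (two consecutive terms determine the rest), the sequence is periodic with period 48.
(982 - 0) mod 48 = 22, so a_{982} = a_{22} = 3.

3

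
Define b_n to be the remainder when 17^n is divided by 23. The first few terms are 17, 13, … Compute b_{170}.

2

Computing terms: b_1 = 17, b_2 = 13, b_3 = 14, b_4 = 8, b_5 = 21, b_6 = 12, b_7 = 20, b_8 = 18, b_9 = 7, b_{10} = 4, b_{11} = 22, b_{12} = 6, b_{13} = 10, b_{14} = 9, b_{15} = 15, b_{16} = 2, b_{17} = 11, b_{18} = 3, b_{19} = 5, b_{20} = 16, b_{21} = 19, b_{22} = 1, b_{23} = 17.
Since b_{23} = b_1 = 17, the sequence is periodic with period 22.
(170 - 1) mod 22 = 15, so b_{170} = b_{16} = 2.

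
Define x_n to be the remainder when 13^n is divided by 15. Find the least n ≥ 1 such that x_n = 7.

Listing terms: x_0 = 1, x_1 = 13, x_2 = 4, x_3 = 7, x_4 = 1.
Since x_4 = x_0 = 1, the sequence is periodic with period 4.
The value 7 first appears (with n ≥ 1) at x_3.

3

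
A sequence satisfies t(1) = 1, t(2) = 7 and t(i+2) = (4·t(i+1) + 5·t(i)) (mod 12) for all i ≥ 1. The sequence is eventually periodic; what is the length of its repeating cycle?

6

Listing terms: t(1) = 1; t(2) = 7; t(3) = 9; t(4) = 11; t(5) = 5; t(6) = 3; t(7) = 1; t(8) = 7.
The sequence repeats with period 6.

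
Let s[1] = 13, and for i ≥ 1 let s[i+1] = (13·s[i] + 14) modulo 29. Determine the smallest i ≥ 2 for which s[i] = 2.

Listing terms: s[1] = 13, s[2] = 9, s[3] = 15, s[4] = 6, s[5] = 5, s[6] = 21, s[7] = 26, s[8] = 4, s[9] = 8, s[10] = 2, s[11] = 11, s[12] = 12, s[13] = 25, s[14] = 20, s[15] = 13.
The sequence repeats with period 14.
The value 2 first appears (with i ≥ 2) at s[10].

10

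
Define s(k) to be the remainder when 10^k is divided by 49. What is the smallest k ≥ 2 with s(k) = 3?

13

We have s(1) = 10; s(2) = 2; s(3) = 20; s(4) = 4; s(5) = 40; s(6) = 8; s(7) = 31; s(8) = 16; s(9) = 13; s(10) = 32; s(11) = 26; s(12) = 15; s(13) = 3; s(14) = 30; s(15) = 6; s(16) = 11; s(17) = 12; s(18) = 22; s(19) = 24; s(20) = 44; s(21) = 48; s(22) = 39; s(23) = 47; s(24) = 29; s(25) = 45; s(26) = 9; s(27) = 41; s(28) = 18; s(29) = 33; s(30) = 36; s(31) = 17; s(32) = 23; s(33) = 34; s(34) = 46; s(35) = 19; s(36) = 43; s(37) = 38; s(38) = 37; s(39) = 27; s(40) = 25; s(41) = 5; s(42) = 1; s(43) = 10.
Since s(43) = s(1) = 10, the sequence is periodic with period 42.
The value 3 first appears (with k ≥ 2) at s(13).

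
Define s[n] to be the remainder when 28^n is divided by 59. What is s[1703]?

We have s[0] = 1; s[1] = 28; s[2] = 17; s[3] = 4; s[4] = 53; s[5] = 9; s[6] = 16; s[7] = 35; s[8] = 36; s[9] = 5; s[10] = 22; s[11] = 26; s[12] = 20; s[13] = 29; s[14] = 45; s[15] = 21; s[16] = 57; s[17] = 3; s[18] = 25; s[19] = 51; s[20] = 12; s[21] = 41; s[22] = 27; s[23] = 48; s[24] = 46; s[25] = 49; s[26] = 15; s[27] = 7; s[28] = 19; s[29] = 1.
The sequence repeats with period 29.
(1703 - 0) mod 29 = 21, so s[1703] = s[21] = 41.

41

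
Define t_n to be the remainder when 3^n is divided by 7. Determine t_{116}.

Computing terms: t_0 = 1, t_1 = 3, t_2 = 2, t_3 = 6, t_4 = 4, t_5 = 5, t_6 = 1.
The sequence repeats with period 6.
So t_{116} = t_{0 + ((116-0) mod 6)} = t_2 = 2.

2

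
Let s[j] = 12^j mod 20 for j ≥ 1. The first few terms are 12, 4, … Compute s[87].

8

We have s[1] = 12; s[2] = 4; s[3] = 8; s[4] = 16; s[5] = 12.
Since s[5] = s[1] = 12, the sequence is periodic with period 4.
(87 - 1) mod 4 = 2, so s[87] = s[3] = 8.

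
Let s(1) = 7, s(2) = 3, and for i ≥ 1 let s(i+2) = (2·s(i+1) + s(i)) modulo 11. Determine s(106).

Computing terms: s(1) = 7; s(2) = 3; s(3) = 2; s(4) = 7; s(5) = 5; s(6) = 6; s(7) = 6; s(8) = 7; s(9) = 9; s(10) = 3; s(11) = 4; s(12) = 0; s(13) = 4; s(14) = 8; s(15) = 9; s(16) = 4; s(17) = 6; s(18) = 5; s(19) = 5; s(20) = 4; s(21) = 2; s(22) = 8; s(23) = 7; s(24) = 0; s(25) = 7; s(26) = 3.
The sequence repeats with period 24.
So s(106) = s(1 + ((106-1) mod 24)) = s(10) = 3.

3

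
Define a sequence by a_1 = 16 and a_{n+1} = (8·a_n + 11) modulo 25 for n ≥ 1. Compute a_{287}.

We have a_1 = 16,  a_2 = 14,  a_3 = 23,  a_4 = 20,  a_5 = 21,  a_6 = 4,  a_7 = 18,  a_8 = 5,  a_9 = 1,  a_{10} = 19,  a_{11} = 13,  a_{12} = 15,  a_{13} = 6,  a_{14} = 9,  a_{15} = 8,  a_{16} = 0,  a_{17} = 11,  a_{18} = 24,  a_{19} = 3,  a_{20} = 10,  a_{21} = 16.
Since a_{21} = a_1 = 16, the sequence is periodic with period 20.
(287 - 1) mod 20 = 6, so a_{287} = a_7 = 18.

18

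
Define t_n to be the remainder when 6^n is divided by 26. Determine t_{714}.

Computing terms: t_0 = 1; t_1 = 6; t_2 = 10; t_3 = 8; t_4 = 22; t_5 = 2; t_6 = 12; t_7 = 20; t_8 = 16; t_9 = 18; t_{10} = 4; t_{11} = 24; t_{12} = 14; t_{13} = 6.
Since t_{13} = t_1 = 6, the sequence is eventually periodic: after a pre-period of length 1 it cycles with period 12.
For n ≥ 1, t_n depends only on (n - 1) mod 12. (714 - 1) mod 12 = 5, so t_{714} = t_6 = 12.

12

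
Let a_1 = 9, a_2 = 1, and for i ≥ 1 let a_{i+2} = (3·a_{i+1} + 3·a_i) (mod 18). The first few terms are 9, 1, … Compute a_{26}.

We have a_1 = 9,  a_2 = 1,  a_3 = 12,  a_4 = 3,  a_5 = 9,  a_6 = 0,  a_7 = 9,  a_8 = 9,  a_9 = 0.
Since (a_8, a_9) = (a_5, a_6) = (9, 0) (two consecutive terms determine the rest), the sequence is eventually periodic: after a pre-period of length 4 it cycles with period 3.
For i ≥ 5, a_i depends only on (i - 5) mod 3. (26 - 5) mod 3 = 0, so a_{26} = a_5 = 9.

9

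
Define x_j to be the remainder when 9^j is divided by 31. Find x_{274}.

20

Computing terms: x_0 = 1, x_1 = 9, x_2 = 19, x_3 = 16, x_4 = 20, x_5 = 25, x_6 = 8, x_7 = 10, x_8 = 28, x_9 = 4, x_{10} = 5, x_{11} = 14, x_{12} = 2, x_{13} = 18, x_{14} = 7, x_{15} = 1.
Since x_{15} = x_0 = 1, the sequence is periodic with period 15.
So x_{274} = x_{0 + ((274-0) mod 15)} = x_4 = 20.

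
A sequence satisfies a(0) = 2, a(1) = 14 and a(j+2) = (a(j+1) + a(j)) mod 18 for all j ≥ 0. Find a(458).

16

a(0) = 2; a(1) = 14; a(2) = 16; a(3) = 12; a(4) = 10; a(5) = 4; a(6) = 14; a(7) = 0; a(8) = 14; a(9) = 14; a(10) = 10; a(11) = 6; a(12) = 16; a(13) = 4; a(14) = 2; a(15) = 6; a(16) = 8; a(17) = 14; a(18) = 4; a(19) = 0; a(20) = 4; a(21) = 4; a(22) = 8; a(23) = 12; a(24) = 2; a(25) = 14.
Since (a(24), a(25)) = (a(0), a(1)) = (2, 14) (two consecutive terms determine the rest), the sequence is periodic with period 24.
So a(458) = a(0 + ((458-0) mod 24)) = a(2) = 16.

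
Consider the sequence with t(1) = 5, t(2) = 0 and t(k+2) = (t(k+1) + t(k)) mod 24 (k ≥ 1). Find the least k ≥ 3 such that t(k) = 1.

Listing terms: t(1) = 5, t(2) = 0, t(3) = 5, t(4) = 5, t(5) = 10, t(6) = 15, t(7) = 1, t(8) = 16, t(9) = 17, t(10) = 9, t(11) = 2, t(12) = 11, t(13) = 13, t(14) = 0, t(15) = 13, t(16) = 13, t(17) = 2, t(18) = 15, t(19) = 17, t(20) = 8, t(21) = 1, t(22) = 9, t(23) = 10, t(24) = 19, t(25) = 5, t(26) = 0.
Since (t(25), t(26)) = (t(1), t(2)) = (5, 0) (two consecutive terms determine the rest), the sequence is periodic with period 24.
The value 1 first appears (with k ≥ 3) at t(7).

7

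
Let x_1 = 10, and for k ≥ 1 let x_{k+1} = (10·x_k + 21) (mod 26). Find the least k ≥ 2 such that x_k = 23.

Computing terms: x_1 = 10; x_2 = 17; x_3 = 9; x_4 = 7; x_5 = 13; x_6 = 21; x_7 = 23; x_8 = 17.
Since x_8 = x_2 = 17, the sequence is eventually periodic: after a pre-period of length 1 it cycles with period 6.
The value 23 first appears (with k ≥ 2) at x_7.

7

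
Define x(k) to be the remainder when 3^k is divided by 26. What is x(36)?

We have x(1) = 3; x(2) = 9; x(3) = 1; x(4) = 3.
Since x(4) = x(1) = 3, the sequence is periodic with period 3.
So x(36) = x(1 + ((36-1) mod 3)) = x(3) = 1.

1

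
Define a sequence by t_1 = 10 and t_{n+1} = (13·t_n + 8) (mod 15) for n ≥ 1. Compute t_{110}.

Computing terms: t_1 = 10,  t_2 = 3,  t_3 = 2,  t_4 = 4,  t_5 = 0,  t_6 = 8,  t_7 = 7,  t_8 = 9,  t_9 = 5,  t_{10} = 13,  t_{11} = 12,  t_{12} = 14,  t_{13} = 10.
The sequence repeats with period 12.
(110 - 1) mod 12 = 1, so t_{110} = t_2 = 3.

3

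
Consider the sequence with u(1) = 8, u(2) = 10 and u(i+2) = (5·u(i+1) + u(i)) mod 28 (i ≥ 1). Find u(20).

u(1) = 8; u(2) = 10; u(3) = 2; u(4) = 20; u(5) = 18; u(6) = 26; u(7) = 8; u(8) = 10.
Since (u(7), u(8)) = (u(1), u(2)) = (8, 10) (two consecutive terms determine the rest), the sequence is periodic with period 6.
So u(20) = u(1 + ((20-1) mod 6)) = u(2) = 10.

10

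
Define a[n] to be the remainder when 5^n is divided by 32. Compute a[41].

5

Listing terms: a[0] = 1; a[1] = 5; a[2] = 25; a[3] = 29; a[4] = 17; a[5] = 21; a[6] = 9; a[7] = 13; a[8] = 1.
Since a[8] = a[0] = 1, the sequence is periodic with period 8.
So a[41] = a[0 + ((41-0) mod 8)] = a[1] = 5.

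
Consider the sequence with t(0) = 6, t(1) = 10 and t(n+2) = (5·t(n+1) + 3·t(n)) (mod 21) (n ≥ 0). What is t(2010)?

20

We have t(0) = 6, t(1) = 10, t(2) = 5, t(3) = 13, t(4) = 17, t(5) = 19, t(6) = 20, t(7) = 10, t(8) = 5.
Since (t(7), t(8)) = (t(1), t(2)) = (10, 5) (two consecutive terms determine the rest), the sequence is eventually periodic: after a pre-period of length 1 it cycles with period 6.
For n ≥ 1, t(n) depends only on (n - 1) mod 6. (2010 - 1) mod 6 = 5, so t(2010) = t(6) = 20.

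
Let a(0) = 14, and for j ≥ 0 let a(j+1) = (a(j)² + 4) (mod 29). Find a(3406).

20

a(0) = 14,  a(1) = 26,  a(2) = 13,  a(3) = 28,  a(4) = 5,  a(5) = 0,  a(6) = 4,  a(7) = 20,  a(8) = 27,  a(9) = 8,  a(10) = 10,  a(11) = 17,  a(12) = 3,  a(13) = 13.
Since a(13) = a(2) = 13, the sequence is eventually periodic: after a pre-period of length 2 it cycles with period 11.
For j ≥ 2, a(j) depends only on (j - 2) mod 11. (3406 - 2) mod 11 = 5, so a(3406) = a(7) = 20.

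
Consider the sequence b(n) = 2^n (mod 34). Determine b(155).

We have b(1) = 2,  b(2) = 4,  b(3) = 8,  b(4) = 16,  b(5) = 32,  b(6) = 30,  b(7) = 26,  b(8) = 18,  b(9) = 2.
The sequence repeats with period 8.
So b(155) = b(1 + ((155-1) mod 8)) = b(3) = 8.

8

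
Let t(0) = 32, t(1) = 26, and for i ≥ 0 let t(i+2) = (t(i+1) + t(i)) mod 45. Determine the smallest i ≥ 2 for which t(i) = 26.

9

Listing terms: t(0) = 32,  t(1) = 26,  t(2) = 13,  t(3) = 39,  t(4) = 7,  t(5) = 1,  t(6) = 8,  t(7) = 9,  t(8) = 17,  t(9) = 26,  t(10) = 43,  t(11) = 24,  t(12) = 22,  t(13) = 1,  t(14) = 23,  t(15) = 24,  t(16) = 2,  t(17) = 26,  t(18) = 28,  t(19) = 9,  t(20) = 37,  t(21) = 1,  t(22) = 38,  t(23) = 39,  t(24) = 32,  t(25) = 26.
Since (t(24), t(25)) = (t(0), t(1)) = (32, 26) (two consecutive terms determine the rest), the sequence is periodic with period 24.
The value 26 first appears (with i ≥ 2) at t(9).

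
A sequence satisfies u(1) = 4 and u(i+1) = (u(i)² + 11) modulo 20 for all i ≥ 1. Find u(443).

Listing terms: u(1) = 4; u(2) = 7; u(3) = 0; u(4) = 11; u(5) = 12; u(6) = 15; u(7) = 16; u(8) = 7.
Since u(8) = u(2) = 7, the sequence is eventually periodic: after a pre-period of length 1 it cycles with period 6.
For i ≥ 2, u(i) depends only on (i - 2) mod 6. (443 - 2) mod 6 = 3, so u(443) = u(5) = 12.

12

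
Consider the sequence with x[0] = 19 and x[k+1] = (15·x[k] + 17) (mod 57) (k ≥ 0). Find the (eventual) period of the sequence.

Computing terms: x[0] = 19,  x[1] = 17,  x[2] = 44,  x[3] = 50,  x[4] = 26,  x[5] = 8,  x[6] = 23,  x[7] = 20,  x[8] = 32,  x[9] = 41,  x[10] = 5,  x[11] = 35,  x[12] = 29,  x[13] = 53,  x[14] = 14,  x[15] = 56,  x[16] = 2,  x[17] = 47,  x[18] = 38,  x[19] = 17.
Since x[19] = x[1] = 17, the sequence is eventually periodic: after a pre-period of length 1 it cycles with period 18.

18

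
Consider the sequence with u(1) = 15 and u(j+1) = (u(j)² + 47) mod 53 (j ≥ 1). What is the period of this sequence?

Listing terms: u(1) = 15,  u(2) = 7,  u(3) = 43,  u(4) = 41,  u(5) = 32,  u(6) = 11,  u(7) = 9,  u(8) = 22,  u(9) = 1,  u(10) = 48,  u(11) = 19,  u(12) = 37,  u(13) = 38,  u(14) = 7.
Since u(14) = u(2) = 7, the sequence is eventually periodic: after a pre-period of length 1 it cycles with period 12.

12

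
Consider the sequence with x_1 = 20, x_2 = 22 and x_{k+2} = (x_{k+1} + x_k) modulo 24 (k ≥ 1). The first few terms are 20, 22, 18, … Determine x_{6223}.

Listing terms: x_1 = 20; x_2 = 22; x_3 = 18; x_4 = 16; x_5 = 10; x_6 = 2; x_7 = 12; x_8 = 14; x_9 = 2; x_{10} = 16; x_{11} = 18; x_{12} = 10; x_{13} = 4; x_{14} = 14; x_{15} = 18; x_{16} = 8; x_{17} = 2; x_{18} = 10; x_{19} = 12; x_{20} = 22; x_{21} = 10; x_{22} = 8; x_{23} = 18; x_{24} = 2; x_{25} = 20; x_{26} = 22.
Since (x_{25}, x_{26}) = (x_1, x_2) = (20, 22) (two consecutive terms determine the rest), the sequence is periodic with period 24.
(6223 - 1) mod 24 = 6, so x_{6223} = x_7 = 12.

12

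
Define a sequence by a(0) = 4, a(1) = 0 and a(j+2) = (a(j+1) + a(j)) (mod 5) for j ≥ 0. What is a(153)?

We have a(0) = 4, a(1) = 0, a(2) = 4, a(3) = 4, a(4) = 3, a(5) = 2, a(6) = 0, a(7) = 2, a(8) = 2, a(9) = 4, a(10) = 1, a(11) = 0, a(12) = 1, a(13) = 1, a(14) = 2, a(15) = 3, a(16) = 0, a(17) = 3, a(18) = 3, a(19) = 1, a(20) = 4, a(21) = 0.
The sequence repeats with period 20.
So a(153) = a(0 + ((153-0) mod 20)) = a(13) = 1.

1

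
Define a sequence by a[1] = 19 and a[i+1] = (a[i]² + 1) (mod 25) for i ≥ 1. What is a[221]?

2

We have a[1] = 19, a[2] = 12, a[3] = 20, a[4] = 1, a[5] = 2, a[6] = 5, a[7] = 1.
Since a[7] = a[4] = 1, the sequence is eventually periodic: after a pre-period of length 3 it cycles with period 3.
For i ≥ 4, a[i] depends only on (i - 4) mod 3. (221 - 4) mod 3 = 1, so a[221] = a[5] = 2.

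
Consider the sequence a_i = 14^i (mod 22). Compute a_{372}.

Computing terms: a_0 = 1; a_1 = 14; a_2 = 20; a_3 = 16; a_4 = 4; a_5 = 12; a_6 = 14.
Since a_6 = a_1 = 14, the sequence is eventually periodic: after a pre-period of length 1 it cycles with period 5.
For i ≥ 1, a_i depends only on (i - 1) mod 5. (372 - 1) mod 5 = 1, so a_{372} = a_2 = 20.

20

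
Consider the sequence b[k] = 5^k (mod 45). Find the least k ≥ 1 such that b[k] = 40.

Computing terms: b[0] = 1; b[1] = 5; b[2] = 25; b[3] = 35; b[4] = 40; b[5] = 20; b[6] = 10; b[7] = 5.
Since b[7] = b[1] = 5, the sequence is eventually periodic: after a pre-period of length 1 it cycles with period 6.
The value 40 first appears (with k ≥ 1) at b[4].

4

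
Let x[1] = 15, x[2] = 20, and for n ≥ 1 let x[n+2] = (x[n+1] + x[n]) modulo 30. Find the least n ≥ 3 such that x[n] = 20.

x[1] = 15,  x[2] = 20,  x[3] = 5,  x[4] = 25,  x[5] = 0,  x[6] = 25,  x[7] = 25,  x[8] = 20,  x[9] = 15,  x[10] = 5,  x[11] = 20,  x[12] = 25,  x[13] = 15,  x[14] = 10,  x[15] = 25,  x[16] = 5,  x[17] = 0,  x[18] = 5,  x[19] = 5,  x[20] = 10,  x[21] = 15,  x[22] = 25,  x[23] = 10,  x[24] = 5,  x[25] = 15,  x[26] = 20.
Since (x[25], x[26]) = (x[1], x[2]) = (15, 20) (two consecutive terms determine the rest), the sequence is periodic with period 24.
The value 20 first appears (with n ≥ 3) at x[8].

8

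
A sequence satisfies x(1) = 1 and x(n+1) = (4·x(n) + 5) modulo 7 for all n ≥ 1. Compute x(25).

1

Listing terms: x(1) = 1, x(2) = 2, x(3) = 6, x(4) = 1.
Since x(4) = x(1) = 1, the sequence is periodic with period 3.
So x(25) = x(1 + ((25-1) mod 3)) = x(1) = 1.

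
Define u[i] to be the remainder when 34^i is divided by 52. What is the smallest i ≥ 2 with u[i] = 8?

We have u[1] = 34,  u[2] = 12,  u[3] = 44,  u[4] = 40,  u[5] = 8,  u[6] = 12.
Since u[6] = u[2] = 12, the sequence is eventually periodic: after a pre-period of length 1 it cycles with period 4.
The value 8 first appears (with i ≥ 2) at u[5].

5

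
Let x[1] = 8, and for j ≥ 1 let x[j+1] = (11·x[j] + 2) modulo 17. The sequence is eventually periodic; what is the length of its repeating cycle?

16

Listing terms: x[1] = 8, x[2] = 5, x[3] = 6, x[4] = 0, x[5] = 2, x[6] = 7, x[7] = 11, x[8] = 4, x[9] = 12, x[10] = 15, x[11] = 14, x[12] = 3, x[13] = 1, x[14] = 13, x[15] = 9, x[16] = 16, x[17] = 8.
The sequence repeats with period 16.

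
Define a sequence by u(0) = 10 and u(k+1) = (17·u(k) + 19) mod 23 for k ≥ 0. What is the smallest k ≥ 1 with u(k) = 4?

Computing terms: u(0) = 10; u(1) = 5; u(2) = 12; u(3) = 16; u(4) = 15; u(5) = 21; u(6) = 8; u(7) = 17; u(8) = 9; u(9) = 11; u(10) = 22; u(11) = 2; u(12) = 7; u(13) = 0; u(14) = 19; u(15) = 20; u(16) = 14; u(17) = 4; u(18) = 18; u(19) = 3; u(20) = 1; u(21) = 13; u(22) = 10.
The sequence repeats with period 22.
The value 4 first appears (with k ≥ 1) at u(17).

17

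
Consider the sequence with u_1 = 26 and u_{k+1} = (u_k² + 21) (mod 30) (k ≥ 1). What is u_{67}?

We have u_1 = 26,  u_2 = 7,  u_3 = 10,  u_4 = 1,  u_5 = 22,  u_6 = 25,  u_7 = 16,  u_8 = 7.
Since u_8 = u_2 = 7, the sequence is eventually periodic: after a pre-period of length 1 it cycles with period 6.
For k ≥ 2, u_k depends only on (k - 2) mod 6. (67 - 2) mod 6 = 5, so u_{67} = u_7 = 16.

16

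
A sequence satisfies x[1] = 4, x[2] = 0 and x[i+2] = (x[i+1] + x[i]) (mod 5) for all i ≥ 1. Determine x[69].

2

We have x[1] = 4,  x[2] = 0,  x[3] = 4,  x[4] = 4,  x[5] = 3,  x[6] = 2,  x[7] = 0,  x[8] = 2,  x[9] = 2,  x[10] = 4,  x[11] = 1,  x[12] = 0,  x[13] = 1,  x[14] = 1,  x[15] = 2,  x[16] = 3,  x[17] = 0,  x[18] = 3,  x[19] = 3,  x[20] = 1,  x[21] = 4,  x[22] = 0.
The sequence repeats with period 20.
(69 - 1) mod 20 = 8, so x[69] = x[9] = 2.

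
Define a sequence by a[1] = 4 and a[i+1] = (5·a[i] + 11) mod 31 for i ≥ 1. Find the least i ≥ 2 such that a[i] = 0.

a[1] = 4; a[2] = 0; a[3] = 11; a[4] = 4.
The sequence repeats with period 3.
The value 0 first appears (with i ≥ 2) at a[2].

2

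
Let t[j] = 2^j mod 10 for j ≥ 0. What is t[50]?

4

We have t[0] = 1, t[1] = 2, t[2] = 4, t[3] = 8, t[4] = 6, t[5] = 2.
Since t[5] = t[1] = 2, the sequence is eventually periodic: after a pre-period of length 1 it cycles with period 4.
For j ≥ 1, t[j] depends only on (j - 1) mod 4. (50 - 1) mod 4 = 1, so t[50] = t[2] = 4.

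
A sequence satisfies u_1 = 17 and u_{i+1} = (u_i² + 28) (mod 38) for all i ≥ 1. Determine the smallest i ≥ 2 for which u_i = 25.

Listing terms: u_1 = 17; u_2 = 13; u_3 = 7; u_4 = 1; u_5 = 29; u_6 = 33; u_7 = 15; u_8 = 25; u_9 = 7.
Since u_9 = u_3 = 7, the sequence is eventually periodic: after a pre-period of length 2 it cycles with period 6.
The value 25 first appears (with i ≥ 2) at u_8.

8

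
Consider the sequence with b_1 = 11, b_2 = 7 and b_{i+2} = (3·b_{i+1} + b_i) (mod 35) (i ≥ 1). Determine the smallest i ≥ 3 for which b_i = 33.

4

b_1 = 11,  b_2 = 7,  b_3 = 32,  b_4 = 33,  b_5 = 26,  b_6 = 6,  b_7 = 9,  b_8 = 33,  b_9 = 3,  b_{10} = 7,  b_{11} = 24,  b_{12} = 9,  b_{13} = 16,  b_{14} = 22,  b_{15} = 12,  b_{16} = 23,  b_{17} = 11,  b_{18} = 21,  b_{19} = 4,  b_{20} = 33,  b_{21} = 33,  b_{22} = 27,  b_{23} = 9,  b_{24} = 19,  b_{25} = 31,  b_{26} = 7,  b_{27} = 17,  b_{28} = 23,  b_{29} = 16,  b_{30} = 1,  b_{31} = 19,  b_{32} = 23,  b_{33} = 18,  b_{34} = 7,  b_{35} = 4,  b_{36} = 19,  b_{37} = 26,  b_{38} = 27,  b_{39} = 2,  b_{40} = 33,  b_{41} = 31,  b_{42} = 21,  b_{43} = 24,  b_{44} = 23,  b_{45} = 23,  b_{46} = 22,  b_{47} = 19,  b_{48} = 9,  b_{49} = 11,  b_{50} = 7.
Since (b_{49}, b_{50}) = (b_1, b_2) = (11, 7) (two consecutive terms determine the rest), the sequence is periodic with period 48.
The value 33 first appears (with i ≥ 3) at b_4.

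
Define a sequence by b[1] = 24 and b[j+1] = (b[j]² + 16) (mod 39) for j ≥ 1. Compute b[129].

29

Computing terms: b[1] = 24, b[2] = 7, b[3] = 26, b[4] = 29, b[5] = 38, b[6] = 17, b[7] = 32, b[8] = 26.
Since b[8] = b[3] = 26, the sequence is eventually periodic: after a pre-period of length 2 it cycles with period 5.
For j ≥ 3, b[j] depends only on (j - 3) mod 5. (129 - 3) mod 5 = 1, so b[129] = b[4] = 29.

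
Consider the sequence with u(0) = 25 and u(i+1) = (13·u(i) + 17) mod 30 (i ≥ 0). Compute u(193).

12

u(0) = 25, u(1) = 12, u(2) = 23, u(3) = 16, u(4) = 15, u(5) = 2, u(6) = 13, u(7) = 6, u(8) = 5, u(9) = 22, u(10) = 3, u(11) = 26, u(12) = 25.
The sequence repeats with period 12.
(193 - 0) mod 12 = 1, so u(193) = u(1) = 12.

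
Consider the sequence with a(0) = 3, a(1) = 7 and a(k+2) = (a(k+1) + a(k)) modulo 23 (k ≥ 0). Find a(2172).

We have a(0) = 3,  a(1) = 7,  a(2) = 10,  a(3) = 17,  a(4) = 4,  a(5) = 21,  a(6) = 2,  a(7) = 0,  a(8) = 2,  a(9) = 2,  a(10) = 4,  a(11) = 6,  a(12) = 10,  a(13) = 16,  a(14) = 3,  a(15) = 19,  a(16) = 22,  a(17) = 18,  a(18) = 17,  a(19) = 12,  a(20) = 6,  a(21) = 18,  a(22) = 1,  a(23) = 19,  a(24) = 20,  a(25) = 16,  a(26) = 13,  a(27) = 6,  a(28) = 19,  a(29) = 2,  a(30) = 21,  a(31) = 0,  a(32) = 21,  a(33) = 21,  a(34) = 19,  a(35) = 17,  a(36) = 13,  a(37) = 7,  a(38) = 20,  a(39) = 4,  a(40) = 1,  a(41) = 5,  a(42) = 6,  a(43) = 11,  a(44) = 17,  a(45) = 5,  a(46) = 22,  a(47) = 4,  a(48) = 3,  a(49) = 7.
Since (a(48), a(49)) = (a(0), a(1)) = (3, 7) (two consecutive terms determine the rest), the sequence is periodic with period 48.
So a(2172) = a(0 + ((2172-0) mod 48)) = a(12) = 10.

10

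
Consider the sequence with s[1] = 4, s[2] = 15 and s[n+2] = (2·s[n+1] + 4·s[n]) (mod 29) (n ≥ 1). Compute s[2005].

s[1] = 4, s[2] = 15, s[3] = 17, s[4] = 7, s[5] = 24, s[6] = 18, s[7] = 16, s[8] = 17, s[9] = 11, s[10] = 3, s[11] = 21, s[12] = 25, s[13] = 18, s[14] = 20, s[15] = 25, s[16] = 14, s[17] = 12, s[18] = 22, s[19] = 5, s[20] = 11, s[21] = 13, s[22] = 12, s[23] = 18, s[24] = 26, s[25] = 8, s[26] = 4, s[27] = 11, s[28] = 9, s[29] = 4, s[30] = 15.
Since (s[29], s[30]) = (s[1], s[2]) = (4, 15) (two consecutive terms determine the rest), the sequence is periodic with period 28.
So s[2005] = s[1 + ((2005-1) mod 28)] = s[17] = 12.

12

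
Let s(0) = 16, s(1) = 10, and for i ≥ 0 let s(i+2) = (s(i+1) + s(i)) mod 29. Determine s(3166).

We have s(0) = 16,  s(1) = 10,  s(2) = 26,  s(3) = 7,  s(4) = 4,  s(5) = 11,  s(6) = 15,  s(7) = 26,  s(8) = 12,  s(9) = 9,  s(10) = 21,  s(11) = 1,  s(12) = 22,  s(13) = 23,  s(14) = 16,  s(15) = 10.
The sequence repeats with period 14.
So s(3166) = s(0 + ((3166-0) mod 14)) = s(2) = 26.

26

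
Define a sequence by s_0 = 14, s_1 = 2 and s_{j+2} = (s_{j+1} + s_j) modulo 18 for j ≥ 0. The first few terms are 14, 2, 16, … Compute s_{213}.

16

s_0 = 14; s_1 = 2; s_2 = 16; s_3 = 0; s_4 = 16; s_5 = 16; s_6 = 14; s_7 = 12; s_8 = 8; s_9 = 2; s_{10} = 10; s_{11} = 12; s_{12} = 4; s_{13} = 16; s_{14} = 2; s_{15} = 0; s_{16} = 2; s_{17} = 2; s_{18} = 4; s_{19} = 6; s_{20} = 10; s_{21} = 16; s_{22} = 8; s_{23} = 6; s_{24} = 14; s_{25} = 2.
Since (s_{24}, s_{25}) = (s_0, s_1) = (14, 2) (two consecutive terms determine the rest), the sequence is periodic with period 24.
So s_{213} = s_{0 + ((213-0) mod 24)} = s_{21} = 16.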